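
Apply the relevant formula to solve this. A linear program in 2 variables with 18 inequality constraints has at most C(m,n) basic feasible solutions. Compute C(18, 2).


Each vertex corresponds to some choice of n active constraints out of m, so the number of vertices is at most C(m, n) = m! / (n!(m-n)!).
m = 18, n = 2
Numerator: 18 * 17
Denominator: 2! = 2
C(18, 2) = 153


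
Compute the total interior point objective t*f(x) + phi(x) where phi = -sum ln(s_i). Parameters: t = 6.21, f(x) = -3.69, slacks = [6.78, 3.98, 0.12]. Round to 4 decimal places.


Step 1: Compute log-barrier.
ln values: [1.914, 1.3813, -2.1203]
phi = -(1.914 + 1.3813 - 2.1203) = -1.175
Step 2: Compute augmented objective.
t*f(x) = 6.21*-3.69 = -22.9149
Total = -22.9149 - 1.175 = -24.0899


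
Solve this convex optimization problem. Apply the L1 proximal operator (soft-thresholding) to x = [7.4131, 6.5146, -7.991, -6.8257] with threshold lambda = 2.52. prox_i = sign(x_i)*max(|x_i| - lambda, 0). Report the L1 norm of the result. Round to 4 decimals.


Soft-thresholding with lambda = 2.52:
prox(7.4131) = sign(7.4131)*max(|7.4131| - 2.52, 0) = 4.8931
prox(6.5146) = sign(6.5146)*max(|6.5146| - 2.52, 0) = 3.9946
prox(-7.991) = sign(-7.991)*max(|-7.991| - 2.52, 0) = -5.471
prox(-6.8257) = sign(-6.8257)*max(|-6.8257| - 2.52, 0) = -4.3057
prox(x) = [4.8931, 3.9946, -5.471, -4.3057]
||prox(x)||_1 = 4.8931 + 3.9946 + 5.471 + 4.3057 = 18.6644


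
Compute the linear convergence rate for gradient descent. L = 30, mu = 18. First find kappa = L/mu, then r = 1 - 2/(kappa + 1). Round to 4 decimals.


Step 1: Compute the condition number.
kappa = L/mu = 30/18 = 1.6667
Step 2: Compute the convergence rate.
r = 1 - 2/(kappa + 1) = 1 - 2*mu/(L + mu) = (L - mu)/(L + mu) = 12/48 = 0.25


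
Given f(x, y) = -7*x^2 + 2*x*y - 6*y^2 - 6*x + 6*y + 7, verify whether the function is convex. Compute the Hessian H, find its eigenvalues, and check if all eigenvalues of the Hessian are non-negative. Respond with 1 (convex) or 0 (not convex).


The Hessian of f(x,y) = -7*x^2 + 2*x*y - 6*y^2 - 6*x + 6*y + 7 is:
H = [[-14, 2], [2, -12]]
Trace = -14 - 12 = -26
Determinant = -14*-12 - (2)^2 = 164
Discriminant = (-26)^2 - 4*164 = 20.0
Eigenvalues: lambda_1 = -15.2361, lambda_2 = -10.7639
The function is not convex.

0


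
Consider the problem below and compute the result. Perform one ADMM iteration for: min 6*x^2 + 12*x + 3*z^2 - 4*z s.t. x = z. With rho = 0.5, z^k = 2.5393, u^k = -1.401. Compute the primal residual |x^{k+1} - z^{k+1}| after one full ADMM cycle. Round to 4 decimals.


ADMM iteration with rho = 0.5, z^k = 2.5393, u^k = -1.401
Step 1: x-update.
Minimize 6*x^2 + 12*x + (0.5/2)*(x - 2.5393 - 1.401)^2
FOC: (2*6 + 0.5)*x = -12 + 0.5*(2.5393 + 1.401)
x^{k+1} = -0.8024
Step 2: z-update.
Minimize 3*z^2 - 4*z + (0.5/2)*(-0.8024 - z - 1.401)^2
FOC: (2*3 + 0.5)*z = 4 + 0.5*(-0.8024 - 1.401)
z^{k+1} = 0.4459
Step 3: u-update.
u^{k+1} = -1.401 - 0.8024 - 0.4459 = -2.6493
Step 4: Primal residual = |-0.8024 - 0.4459| = 1.2483


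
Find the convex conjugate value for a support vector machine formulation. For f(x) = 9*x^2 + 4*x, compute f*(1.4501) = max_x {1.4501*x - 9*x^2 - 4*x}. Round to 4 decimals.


f*(y) = sup_x {y*x - a*x^2 - b*x} = sup_x {(y-b)*x - a*x^2}
FOC: (y - b) - 2a*x = 0 => x* = (y - b)/(2a)
x* = (1.4501 - 4)/(2*9) = -0.1417
f*(1.4501) = (y-b)^2/(4a) = (1.4501 - 4)^2/(4*9)
= 6.502/36 = 0.1806


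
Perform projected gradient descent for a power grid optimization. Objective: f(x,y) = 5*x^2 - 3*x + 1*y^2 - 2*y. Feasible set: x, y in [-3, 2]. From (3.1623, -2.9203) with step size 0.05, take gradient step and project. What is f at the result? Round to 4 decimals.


Step 1: Compute gradient at (3.1623, -2.9203).
grad_x = 2*5*3.1623 - 3 = 28.623
grad_y = 2*1*-2.9203 - 2 = -7.8406
Step 2: Gradient step.
x_raw = 3.1623 - 0.05*28.623 = 1.7312
y_raw = -2.9203 - 0.05*-7.8406 = -2.5283
Step 3: Project onto [-3, 2].
x_proj = clip(1.7312) = 1.7312
y_proj = clip(-2.5283) = -2.5283
Step 4: Evaluate f.
f(1.7312, -2.5283) = 21.2396


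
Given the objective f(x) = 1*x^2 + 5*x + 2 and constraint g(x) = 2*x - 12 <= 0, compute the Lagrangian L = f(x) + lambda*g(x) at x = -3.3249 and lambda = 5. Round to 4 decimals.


Step 1: Evaluate f(x).
f(-3.3249) = 1*(-3.3249)^2 + 5*(-3.3249) + 2 = -3.5695
Step 2: Evaluate g(x).
g(-3.3249) = 2*-3.3249 - 12 = -18.6498
Step 3: Compute Lagrangian.
L = -3.5695 + 5*-18.6498 = -96.8185


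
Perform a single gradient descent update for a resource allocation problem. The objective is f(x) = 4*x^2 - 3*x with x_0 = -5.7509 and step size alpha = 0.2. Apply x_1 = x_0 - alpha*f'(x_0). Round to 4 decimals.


We compute the gradient at x_0 and apply the update.
f'(x) = 8*x - 3
f'(-5.7509) = 8*-5.7509 - 3 = -49.0072
x_1 = -5.7509 - 0.2*-49.0072 = 4.0505


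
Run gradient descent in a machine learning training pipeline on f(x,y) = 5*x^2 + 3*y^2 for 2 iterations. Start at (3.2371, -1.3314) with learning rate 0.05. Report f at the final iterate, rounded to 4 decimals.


Gradient descent on f(x,y) = 5*x^2 + 3*y^2.
Starting point: (3.2371, -1.3314), alpha = 0.05
Step 1: grad_x = 2*5*3.2371 = 32.371, grad_y = 2*3*-1.3314 = -7.9884
  x_1 = 3.2371 - 0.05*32.371 = 1.6186
  y_1 = -1.3314 - 0.05*-7.9884 = -0.932
Step 2: grad_x = 2*5*1.6186 = 16.1855, grad_y = 2*3*-0.932 = -5.5919
  x_2 = 1.6186 - 0.05*16.1855 = 0.8093
  y_2 = -0.932 - 0.05*-5.5919 = -0.6524
f(0.8093, -0.6524) = 5*0.8093^2 + 3*(-0.6524)^2 = 4.5515


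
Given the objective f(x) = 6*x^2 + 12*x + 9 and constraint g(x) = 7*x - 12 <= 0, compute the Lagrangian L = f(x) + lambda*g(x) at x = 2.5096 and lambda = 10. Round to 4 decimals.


Step 1: Evaluate f(x).
f(2.5096) = 6*2.5096^2 + 12*2.5096 + 9 = 76.9038
Step 2: Evaluate g(x).
g(2.5096) = 7*2.5096 - 12 = 5.5672
Step 3: Compute Lagrangian.
L = 76.9038 + 10*5.5672 = 132.5758


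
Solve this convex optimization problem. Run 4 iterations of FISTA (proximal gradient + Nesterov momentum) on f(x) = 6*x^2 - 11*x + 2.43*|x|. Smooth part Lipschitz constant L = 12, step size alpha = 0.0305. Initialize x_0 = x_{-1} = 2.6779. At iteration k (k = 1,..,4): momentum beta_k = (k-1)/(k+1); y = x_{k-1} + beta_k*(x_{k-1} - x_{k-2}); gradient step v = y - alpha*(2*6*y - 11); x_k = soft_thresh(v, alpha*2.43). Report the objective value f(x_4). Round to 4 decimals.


FISTA on f(x) = 6*x^2 - 11*x + 2.43*|x|
L = 12, alpha = 0.0305
Iteration 1: beta = 0.0, y = 2.6779 + 0.0*(2.6779 - 2.6779) = 2.6779
  grad(y) = 21.1348, v = y - alpha*grad = 2.0333
  prox(v) = soft_thresh(2.0333, 0.0741) = 1.9592
Iteration 2: beta = 0.3333, y = 1.9592 + 0.3333*(1.9592 - 2.6779) = 1.7196
  grad(y) = 9.6352, v = y - alpha*grad = 1.4257
  prox(v) = soft_thresh(1.4257, 0.0741) = 1.3516
Iteration 3: beta = 0.5, y = 1.3516 + 0.5*(1.3516 - 1.9592) = 1.0478
  grad(y) = 1.5739, v = y - alpha*grad = 0.9998
  prox(v) = soft_thresh(0.9998, 0.0741) = 0.9257
Iteration 4: beta = 0.6, y = 0.9257 + 0.6*(0.9257 - 1.3516) = 0.6702
  grad(y) = -2.958, v = y - alpha*grad = 0.7604
  prox(v) = soft_thresh(0.7604, 0.0741) = 0.6863
f(x_4) = 6*0.6863^2 - 11*0.6863 + 2.43*|0.6863| = -3.0555


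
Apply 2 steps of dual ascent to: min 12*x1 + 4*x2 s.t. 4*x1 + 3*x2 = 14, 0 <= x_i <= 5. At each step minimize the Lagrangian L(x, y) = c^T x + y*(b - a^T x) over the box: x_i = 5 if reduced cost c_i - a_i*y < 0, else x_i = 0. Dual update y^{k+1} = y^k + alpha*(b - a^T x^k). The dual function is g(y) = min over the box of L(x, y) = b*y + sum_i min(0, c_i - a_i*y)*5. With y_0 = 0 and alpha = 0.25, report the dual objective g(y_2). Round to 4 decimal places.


Dual ascent for LP: min 12*x1 + 4*x2, 4*x1 + 3*x2 = 14, 0 <= x_i <= 5
Step 1: y^k = 0.0, reduced costs: (12.0, 4.0)
  x^k = (0.0, 0.0), subgradient = b - a^T x = 14.0
  y^{k+1} = 0.0 + 0.25*14.0 = 3.5
Step 2: y^k = 3.5, reduced costs: (-2.0, -6.5)
  x^k = (5.0, 5.0), subgradient = b - a^T x = -21.0
  y^{k+1} = 3.5 + 0.25*-21.0 = -1.75
Dual objective at y_2 = -1.75: reduced costs (19.0, 9.25), box minimizer x = (0.0, 0.0)
g(y_2) = b*y + (c1 - a1*y)*x1 + (c2 - a2*y)*x2 = 14*(-1.75) + 19.0*0.0 + 9.25*0.0 = -24.5 + 0.0 + 0.0 = -24.5


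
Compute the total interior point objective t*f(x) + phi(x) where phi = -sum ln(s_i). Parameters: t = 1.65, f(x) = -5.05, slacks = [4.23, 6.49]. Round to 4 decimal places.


Step 1: Compute log-barrier.
ln values: [1.4422, 1.8703]
phi = -(1.4422 + 1.8703) = -3.3125
Step 2: Compute augmented objective.
t*f(x) = 1.65*-5.05 = -8.3325
Total = -8.3325 - 3.3125 = -11.645


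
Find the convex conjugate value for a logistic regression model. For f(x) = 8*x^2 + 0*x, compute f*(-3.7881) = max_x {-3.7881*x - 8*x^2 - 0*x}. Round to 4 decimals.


f*(y) = sup_x {y*x - a*x^2 - b*x} = sup_x {(y-b)*x - a*x^2}
FOC: (y - b) - 2a*x = 0 => x* = (y - b)/(2a)
x* = (-3.7881 - 0)/(2*8) = -0.2368
f*(-3.7881) = (y-b)^2/(4a) = (-3.7881 - 0)^2/(4*8)
= 14.3497/32 = 0.4484


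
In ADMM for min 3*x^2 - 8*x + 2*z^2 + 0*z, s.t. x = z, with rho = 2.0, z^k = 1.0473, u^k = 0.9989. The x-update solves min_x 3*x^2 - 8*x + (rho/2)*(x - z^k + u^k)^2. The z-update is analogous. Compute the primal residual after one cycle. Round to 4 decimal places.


ADMM iteration with rho = 2.0, z^k = 1.0473, u^k = 0.9989
Step 1: x-update.
Minimize 3*x^2 - 8*x + (2.0/2)*(x - 1.0473 + 0.9989)^2
FOC: (2*3 + 2.0)*x = 8 + 2.0*(1.0473 - 0.9989)
x^{k+1} = 1.0121
Step 2: z-update.
Minimize 2*z^2 + 0*z + (2.0/2)*(1.0121 - z + 0.9989)^2
FOC: (2*2 + 2.0)*z = 0 + 2.0*(1.0121 + 0.9989)
z^{k+1} = 0.6703
Step 3: u-update.
u^{k+1} = 0.9989 + 1.0121 - 0.6703 = 1.3407
Step 4: Primal residual = |1.0121 - 0.6703| = 0.3418


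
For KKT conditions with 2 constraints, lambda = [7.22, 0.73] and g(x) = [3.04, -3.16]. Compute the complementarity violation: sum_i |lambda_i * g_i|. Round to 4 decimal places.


KKT complementary slackness check:
lambda_1 * g_1 = 7.22 * 3.04 = 21.9488
lambda_2 * g_2 = 0.73 * -3.16 = -2.3068
Total violation = 21.9488 + 2.3068 = 24.2556


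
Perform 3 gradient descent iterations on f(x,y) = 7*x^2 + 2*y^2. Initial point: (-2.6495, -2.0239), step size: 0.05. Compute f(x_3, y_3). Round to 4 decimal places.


Gradient descent on f(x,y) = 7*x^2 + 2*y^2.
Starting point: (-2.6495, -2.0239), alpha = 0.05
Step 1: grad_x = 2*7*-2.6495 = -37.093, grad_y = 2*2*-2.0239 = -8.0956
  x_1 = -2.6495 - 0.05*-37.093 = -0.7949
  y_1 = -2.0239 - 0.05*-8.0956 = -1.6191
Step 2: grad_x = 2*7*-0.7949 = -11.1279, grad_y = 2*2*-1.6191 = -6.4765
  x_2 = -0.7949 - 0.05*-11.1279 = -0.2385
  y_2 = -1.6191 - 0.05*-6.4765 = -1.2953
Step 3: grad_x = 2*7*-0.2385 = -3.3384, grad_y = 2*2*-1.2953 = -5.1812
  x_3 = -0.2385 - 0.05*-3.3384 = -0.0715
  y_3 = -1.2953 - 0.05*-5.1812 = -1.0362
f(-0.0715, -1.0362) = 7*(-0.0715)^2 + 2*(-1.0362)^2 = 2.1834


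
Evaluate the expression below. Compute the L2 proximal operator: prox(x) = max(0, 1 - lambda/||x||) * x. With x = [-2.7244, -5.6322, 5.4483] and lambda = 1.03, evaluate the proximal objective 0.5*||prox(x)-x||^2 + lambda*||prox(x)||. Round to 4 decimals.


Step 1: Compute ||x||.
||x|| = 8.2963
Step 2: Compute scaling factor.
scale = max(0, 1 - 1.03/8.2963) = 0.8758
Step 3: prox(x) = [-2.3862, -4.9329, 4.7719]
||prox(x)|| = 7.2663
Step 4: Proximal objective.
0.5*||prox-x||^2 = 0.5305
lambda*||prox|| = 7.4843
Total = 8.0147


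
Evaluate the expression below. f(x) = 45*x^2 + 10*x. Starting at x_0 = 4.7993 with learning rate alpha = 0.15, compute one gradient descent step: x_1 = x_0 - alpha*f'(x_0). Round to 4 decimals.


We compute the gradient at x_0 and apply the update.
f'(x) = 90*x + 10
f'(4.7993) = 90*4.7993 + 10 = 441.937
x_1 = 4.7993 - 0.15*441.937 = -61.4913


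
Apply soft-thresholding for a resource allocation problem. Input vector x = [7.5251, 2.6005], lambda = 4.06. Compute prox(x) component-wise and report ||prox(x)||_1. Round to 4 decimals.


Soft-thresholding with lambda = 4.06:
prox(7.5251) = sign(7.5251)*max(|7.5251| - 4.06, 0) = 3.4651
prox(2.6005) = sign(2.6005)*max(|2.6005| - 4.06, 0) = 0.0
prox(x) = [3.4651, 0.0]
||prox(x)||_1 = 3.4651 + 0.0 = 3.4651


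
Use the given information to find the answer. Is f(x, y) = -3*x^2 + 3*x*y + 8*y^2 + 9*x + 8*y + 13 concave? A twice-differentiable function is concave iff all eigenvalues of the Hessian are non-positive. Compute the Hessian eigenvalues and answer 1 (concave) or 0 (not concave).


The Hessian of f(x,y) = -3*x^2 + 3*x*y + 8*y^2 + 9*x + 8*y + 13 is:
H = [[-6, 3], [3, 16]]
Trace = -6 + 16 = 10
Determinant = -6*16 - (3)^2 = -105
Discriminant = (10)^2 - 4*-105 = 520.0
Eigenvalues: lambda_1 = -6.4018, lambda_2 = 16.4018
The function is not concave.

0


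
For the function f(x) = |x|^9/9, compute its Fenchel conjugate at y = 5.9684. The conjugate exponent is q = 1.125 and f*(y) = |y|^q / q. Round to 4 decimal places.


The conjugate exponent q satisfies 1/p + 1/q = 1.
p = 9, so q = 9/(9 - 1) = 1.125
|y|^q = 5.9684^1.125 = 7.4617
f*(5.9684) = 7.4617 / 1.125 = 6.6327


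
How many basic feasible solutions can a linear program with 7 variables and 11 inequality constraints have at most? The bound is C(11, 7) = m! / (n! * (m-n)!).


Each vertex corresponds to some choice of n active constraints out of m, so the number of vertices is at most C(m, n) = m! / (n!(m-n)!).
m = 11, n = 7
Numerator: 11 * 10 * 9 * 8 * 7 * 6 * 5
Denominator: 7! = 5040
C(11, 7) = 330


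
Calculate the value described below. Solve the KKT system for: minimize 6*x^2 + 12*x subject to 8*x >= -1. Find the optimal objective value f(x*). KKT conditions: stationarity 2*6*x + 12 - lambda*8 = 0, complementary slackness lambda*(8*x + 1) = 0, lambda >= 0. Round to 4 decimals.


Step 1: Try lambda = 0 (constraint inactive).
x_unc = -12/(2*6) = -1.0
Check: 8*-1.0 = -8.0 < -1 -- violated!
Step 2: Constraint must be active: 8*x = -1
x* = -1/8 = -0.125
lambda = (2*6*(-0.125) + 12)/8 = 1.3125
Step 3: Compute optimal value.
f(x*) = 6*(-0.125)^2 + 12*(-0.125) = -1.4063


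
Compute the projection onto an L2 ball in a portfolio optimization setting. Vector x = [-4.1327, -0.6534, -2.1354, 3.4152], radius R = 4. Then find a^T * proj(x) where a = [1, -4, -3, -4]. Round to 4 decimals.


Step 1: Compute ||x|| (intermediates to 6 decimals).
||x|| = sqrt((-4.1327)^2 + (-0.6534)^2 + (-2.1354)^2 + 3.4152^2) = 5.807725
Step 2: Project.
Since ||x|| > R, scale = R/||x|| = 4/5.807725 = 0.688738, proj(x) = scale * x
proj(x) = [-2.846348, -0.450021, -1.470731, 2.352178]
Step 3: Dot product.
a^T * proj(x) = 1*(-2.846348) - 4*(-0.450021) - 3*(-1.470731) - 4*2.352178 = -6.0428


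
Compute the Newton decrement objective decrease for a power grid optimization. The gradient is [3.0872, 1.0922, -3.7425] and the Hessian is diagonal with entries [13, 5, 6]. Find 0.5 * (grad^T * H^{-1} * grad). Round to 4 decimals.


Step 1: H is diagonal, so H^(-1) * g = [0.2375, 0.2184, -0.6238].
Step 2: g^T H^(-1) g = sum_i g_i^2 / H_ii
  = (3.0872)^2/13 + (1.0922)^2/5 + (-3.7425)^2/6
  = 0.7331 + 0.2386 + 2.3344 = 3.3061
Step 3: Objective decrease = 0.5 * g^T H^(-1) g = 1.6531


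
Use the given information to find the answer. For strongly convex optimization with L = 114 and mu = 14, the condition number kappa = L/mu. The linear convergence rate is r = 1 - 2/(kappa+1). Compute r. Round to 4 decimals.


Step 1: Compute the condition number.
kappa = L/mu = 114/14 = 8.1429
Step 2: Compute the convergence rate.
r = 1 - 2/(kappa + 1) = 1 - 2*mu/(L + mu) = (L - mu)/(L + mu) = 100/128 = 0.7813


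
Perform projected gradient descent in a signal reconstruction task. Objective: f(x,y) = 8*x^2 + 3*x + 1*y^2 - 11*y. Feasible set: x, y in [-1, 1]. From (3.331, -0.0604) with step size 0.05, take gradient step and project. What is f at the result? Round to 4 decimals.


Step 1: Compute gradient at (3.331, -0.0604).
grad_x = 2*8*3.331 + 3 = 56.296
grad_y = 2*1*-0.0604 - 11 = -11.1208
Step 2: Gradient step.
x_raw = 3.331 - 0.05*56.296 = 0.5162
y_raw = -0.0604 - 0.05*-11.1208 = 0.4956
Step 3: Project onto [-1, 1].
x_proj = clip(0.5162) = 0.5162
y_proj = clip(0.4956) = 0.4956
Step 4: Evaluate f.
f(0.5162, 0.4956) = -1.5261


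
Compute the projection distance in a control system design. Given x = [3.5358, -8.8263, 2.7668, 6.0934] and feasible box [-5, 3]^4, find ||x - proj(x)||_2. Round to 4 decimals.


Project each component onto [-5, 3].
clip(3.5358) = 3.0, clip(-8.8263) = -5.0, clip(2.7668) = 2.7668, clip(6.0934) = 3.0
Projection = [3.0, -5.0, 2.7668, 3.0]
Squared diffs: [0.2871, 14.6406, 0.0, 9.5691]
Distance = sqrt(24.4968) = 4.9494


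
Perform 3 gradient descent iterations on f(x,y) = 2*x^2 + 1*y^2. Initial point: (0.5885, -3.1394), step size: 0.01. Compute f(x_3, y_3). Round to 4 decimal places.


Gradient descent on f(x,y) = 2*x^2 + 1*y^2.
Starting point: (0.5885, -3.1394), alpha = 0.01
Step 1: grad_x = 2*2*0.5885 = 2.354, grad_y = 2*1*-3.1394 = -6.2788
  x_1 = 0.5885 - 0.01*2.354 = 0.565
  y_1 = -3.1394 - 0.01*-6.2788 = -3.0766
Step 2: grad_x = 2*2*0.565 = 2.2598, grad_y = 2*1*-3.0766 = -6.1532
  x_2 = 0.565 - 0.01*2.2598 = 0.5424
  y_2 = -3.0766 - 0.01*-6.1532 = -3.0151
Step 3: grad_x = 2*2*0.5424 = 2.1694, grad_y = 2*1*-3.0151 = -6.0302
  x_3 = 0.5424 - 0.01*2.1694 = 0.5207
  y_3 = -3.0151 - 0.01*-6.0302 = -2.9548
f(0.5207, -2.9548) = 2*0.5207^2 + 1*(-2.9548)^2 = 9.2729


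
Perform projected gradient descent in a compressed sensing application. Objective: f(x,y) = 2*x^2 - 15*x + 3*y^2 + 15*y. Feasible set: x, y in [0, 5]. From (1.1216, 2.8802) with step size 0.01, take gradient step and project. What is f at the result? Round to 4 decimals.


Step 1: Compute gradient at (1.1216, 2.8802).
grad_x = 2*2*1.1216 - 15 = -10.5136
grad_y = 2*3*2.8802 + 15 = 32.2812
Step 2: Gradient step.
x_raw = 1.1216 - 0.01*-10.5136 = 1.2267
y_raw = 2.8802 - 0.01*32.2812 = 2.5574
Step 3: Project onto [0, 5].
x_proj = clip(1.2267) = 1.2267
y_proj = clip(2.5574) = 2.5574
Step 4: Evaluate f.
f(1.2267, 2.5574) = 42.5902


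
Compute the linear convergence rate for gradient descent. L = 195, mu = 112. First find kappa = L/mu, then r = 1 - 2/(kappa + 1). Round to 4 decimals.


Step 1: Compute the condition number.
kappa = L/mu = 195/112 = 1.7411
Step 2: Compute the convergence rate.
r = 1 - 2/(kappa + 1) = 1 - 2*mu/(L + mu) = (L - mu)/(L + mu) = 83/307 = 0.2704


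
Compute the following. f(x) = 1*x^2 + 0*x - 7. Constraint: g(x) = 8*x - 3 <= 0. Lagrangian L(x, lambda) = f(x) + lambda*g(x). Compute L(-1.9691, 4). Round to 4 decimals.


Step 1: Evaluate f(x).
f(-1.9691) = 1*(-1.9691)^2 + 0*(-1.9691) - 7 = -3.1226
Step 2: Evaluate g(x).
g(-1.9691) = 8*-1.9691 - 3 = -18.7528
Step 3: Compute Lagrangian.
L = -3.1226 + 4*-18.7528 = -78.1338


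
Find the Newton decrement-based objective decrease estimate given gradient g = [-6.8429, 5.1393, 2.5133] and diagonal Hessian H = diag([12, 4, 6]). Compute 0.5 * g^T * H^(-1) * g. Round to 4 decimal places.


Step 1: H is diagonal, so H^(-1) * g = [-0.5702, 1.2848, 0.4189].
Step 2: g^T H^(-1) g = sum_i g_i^2 / H_ii
  = (-6.8429)^2/12 + (5.1393)^2/4 + (2.5133)^2/6
  = 3.9021 + 6.6031 + 1.0528 = 11.558
Step 3: Objective decrease = 0.5 * g^T H^(-1) g = 5.779


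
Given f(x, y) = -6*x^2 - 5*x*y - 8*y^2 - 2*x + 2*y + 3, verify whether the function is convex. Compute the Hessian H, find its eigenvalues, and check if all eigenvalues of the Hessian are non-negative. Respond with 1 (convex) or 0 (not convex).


The Hessian of f(x,y) = -6*x^2 - 5*x*y - 8*y^2 - 2*x + 2*y + 3 is:
H = [[-12, -5], [-5, -16]]
Trace = -12 - 16 = -28
Determinant = -12*-16 - (-5)^2 = 167
Discriminant = (-28)^2 - 4*167 = 116.0
Eigenvalues: lambda_1 = -19.3852, lambda_2 = -8.6148
The function is not convex.

0


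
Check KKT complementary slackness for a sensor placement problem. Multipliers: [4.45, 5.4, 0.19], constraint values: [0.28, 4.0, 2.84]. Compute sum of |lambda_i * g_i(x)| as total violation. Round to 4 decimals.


KKT complementary slackness check:
lambda_1 * g_1 = 4.45 * 0.28 = 1.246
lambda_2 * g_2 = 5.4 * 4.0 = 21.6
lambda_3 * g_3 = 0.19 * 2.84 = 0.5396
Total violation = 1.246 + 21.6 + 0.5396 = 23.3856


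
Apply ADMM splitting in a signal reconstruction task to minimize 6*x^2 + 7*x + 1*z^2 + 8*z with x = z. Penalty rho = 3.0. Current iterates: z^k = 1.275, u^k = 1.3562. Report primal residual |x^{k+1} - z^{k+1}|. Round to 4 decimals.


ADMM iteration with rho = 3.0, z^k = 1.275, u^k = 1.3562
Step 1: x-update.
Minimize 6*x^2 + 7*x + (3.0/2)*(x - 1.275 + 1.3562)^2
FOC: (2*6 + 3.0)*x = -7 + 3.0*(1.275 - 1.3562)
x^{k+1} = -0.4829
Step 2: z-update.
Minimize 1*z^2 + 8*z + (3.0/2)*(-0.4829 - z + 1.3562)^2
FOC: (2*1 + 3.0)*z = -8 + 3.0*(-0.4829 + 1.3562)
z^{k+1} = -1.076
Step 3: u-update.
u^{k+1} = 1.3562 - 0.4829 + 1.076 = 1.9493
Step 4: Primal residual = |-0.4829 + 1.076| = 0.5931


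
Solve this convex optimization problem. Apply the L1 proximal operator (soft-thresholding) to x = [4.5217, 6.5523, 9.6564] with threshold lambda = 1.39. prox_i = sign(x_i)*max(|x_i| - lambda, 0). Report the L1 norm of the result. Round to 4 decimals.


Soft-thresholding with lambda = 1.39:
prox(4.5217) = sign(4.5217)*max(|4.5217| - 1.39, 0) = 3.1317
prox(6.5523) = sign(6.5523)*max(|6.5523| - 1.39, 0) = 5.1623
prox(9.6564) = sign(9.6564)*max(|9.6564| - 1.39, 0) = 8.2664
prox(x) = [3.1317, 5.1623, 8.2664]
||prox(x)||_1 = 3.1317 + 5.1623 + 8.2664 = 16.5604


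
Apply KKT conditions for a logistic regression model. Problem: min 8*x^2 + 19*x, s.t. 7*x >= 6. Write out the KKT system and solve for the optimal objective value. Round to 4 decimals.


Step 1: Try lambda = 0 (constraint inactive).
x_unc = -19/(2*8) = -1.1875
Check: 7*-1.1875 = -8.3125 < 6 -- violated!
Step 2: Constraint must be active: 7*x = 6
x* = 6/7 = 0.8571 (rounded; the exact value 6/7 is used below)
lambda = (2*8*(6/7) + 19)/7 = 4.6735
Step 3: Compute optimal value.
f(x*) = 8*(6/7)^2 + 19*(6/7) = 22.1633


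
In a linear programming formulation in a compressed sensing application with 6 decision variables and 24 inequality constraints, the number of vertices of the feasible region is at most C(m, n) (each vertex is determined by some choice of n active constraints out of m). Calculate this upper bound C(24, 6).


Each vertex corresponds to some choice of n active constraints out of m, so the number of vertices is at most C(m, n) = m! / (n!(m-n)!).
m = 24, n = 6
Numerator: 24 * 23 * 22 * 21 * 20 * 19
Denominator: 6! = 720
C(24, 6) = 134596


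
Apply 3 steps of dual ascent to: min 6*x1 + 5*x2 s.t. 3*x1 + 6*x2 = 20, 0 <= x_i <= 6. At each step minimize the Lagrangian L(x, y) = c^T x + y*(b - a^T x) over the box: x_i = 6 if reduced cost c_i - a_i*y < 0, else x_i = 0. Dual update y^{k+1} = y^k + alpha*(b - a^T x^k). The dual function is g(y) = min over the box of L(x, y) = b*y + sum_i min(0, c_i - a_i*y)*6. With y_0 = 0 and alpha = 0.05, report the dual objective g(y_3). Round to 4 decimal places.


Dual ascent for LP: min 6*x1 + 5*x2, 3*x1 + 6*x2 = 20, 0 <= x_i <= 6
Step 1: y^k = 0.0, reduced costs: (6.0, 5.0)
  x^k = (0.0, 0.0), subgradient = b - a^T x = 20.0
  y^{k+1} = 0.0 + 0.05*20.0 = 1.0
Step 2: y^k = 1.0, reduced costs: (3.0, -1.0)
  x^k = (0.0, 6.0), subgradient = b - a^T x = -16.0
  y^{k+1} = 1.0 + 0.05*-16.0 = 0.2
Step 3: y^k = 0.2, reduced costs: (5.4, 3.8)
  x^k = (0.0, 0.0), subgradient = b - a^T x = 20.0
  y^{k+1} = 0.2 + 0.05*20.0 = 1.2
Dual objective at y_3 = 1.2: reduced costs (2.4, -2.2), box minimizer x = (0.0, 6.0)
g(y_3) = b*y + (c1 - a1*y)*x1 + (c2 - a2*y)*x2 = 20*1.2 + 2.4*0.0 + (-2.2)*6.0 = 24.0 + 0.0 - 13.2 = 10.8


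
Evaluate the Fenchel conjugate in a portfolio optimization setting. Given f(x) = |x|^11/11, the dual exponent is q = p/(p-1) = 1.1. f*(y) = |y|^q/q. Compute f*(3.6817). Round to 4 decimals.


The conjugate exponent q satisfies 1/p + 1/q = 1.
p = 11, so q = 11/(11 - 1) = 1.1
|y|^q = 3.6817^1.1 = 4.1942
f*(3.6817) = 4.1942 / 1.1 = 3.8129


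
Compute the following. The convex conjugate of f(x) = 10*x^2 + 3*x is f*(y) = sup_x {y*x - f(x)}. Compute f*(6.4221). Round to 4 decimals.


f*(y) = sup_x {y*x - a*x^2 - b*x} = sup_x {(y-b)*x - a*x^2}
FOC: (y - b) - 2a*x = 0 => x* = (y - b)/(2a)
x* = (6.4221 - 3)/(2*10) = 0.1711
f*(6.4221) = (y-b)^2/(4a) = (6.4221 - 3)^2/(4*10)
= 11.7108/40 = 0.2928


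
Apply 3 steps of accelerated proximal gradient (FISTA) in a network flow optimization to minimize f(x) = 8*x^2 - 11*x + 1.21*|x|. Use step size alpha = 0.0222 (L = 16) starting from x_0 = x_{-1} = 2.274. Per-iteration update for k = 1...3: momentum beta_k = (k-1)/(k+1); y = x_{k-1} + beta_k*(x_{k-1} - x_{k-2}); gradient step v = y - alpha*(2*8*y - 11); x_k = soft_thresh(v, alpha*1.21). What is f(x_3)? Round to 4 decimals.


FISTA on f(x) = 8*x^2 - 11*x + 1.21*|x|
L = 16, alpha = 0.0222
Iteration 1: beta = 0.0, y = 2.274 + 0.0*(2.274 - 2.274) = 2.274
  grad(y) = 25.384, v = y - alpha*grad = 1.7105
  prox(v) = soft_thresh(1.7105, 0.0269) = 1.6836
Iteration 2: beta = 0.3333, y = 1.6836 + 0.3333*(1.6836 - 2.274) = 1.4868
  grad(y) = 12.7891, v = y - alpha*grad = 1.2029
  prox(v) = soft_thresh(1.2029, 0.0269) = 1.176
Iteration 3: beta = 0.5, y = 1.176 + 0.5*(1.176 - 1.6836) = 0.9223
  grad(y) = 3.756, v = y - alpha*grad = 0.8389
  prox(v) = soft_thresh(0.8389, 0.0269) = 0.812
f(x_3) = 8*0.812^2 - 11*0.812 + 1.21*|0.812| = -2.6747


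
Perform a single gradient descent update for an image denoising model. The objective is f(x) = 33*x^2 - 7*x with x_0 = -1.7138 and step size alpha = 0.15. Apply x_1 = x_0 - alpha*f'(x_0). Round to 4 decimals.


We compute the gradient at x_0 and apply the update.
f'(x) = 66*x - 7
f'(-1.7138) = 66*-1.7138 - 7 = -120.1108
x_1 = -1.7138 - 0.15*-120.1108 = 16.3028


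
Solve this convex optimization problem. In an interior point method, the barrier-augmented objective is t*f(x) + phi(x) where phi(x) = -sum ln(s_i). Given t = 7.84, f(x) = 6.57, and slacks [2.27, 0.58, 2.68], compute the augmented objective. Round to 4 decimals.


Step 1: Compute log-barrier.
ln values: [0.8198, -0.5447, 0.9858]
phi = -(0.8198 - 0.5447 + 0.9858) = -1.2609
Step 2: Compute augmented objective.
t*f(x) = 7.84*6.57 = 51.5088
Total = 51.5088 - 1.2609 = 50.2479


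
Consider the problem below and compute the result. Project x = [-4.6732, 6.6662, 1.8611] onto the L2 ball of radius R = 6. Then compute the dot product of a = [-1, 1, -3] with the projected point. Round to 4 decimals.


Step 1: Compute ||x|| (intermediates to 6 decimals).
||x|| = sqrt((-4.6732)^2 + 6.6662^2 + 1.8611^2) = 8.351091
Step 2: Project.
Since ||x|| > R, scale = R/||x|| = 6/8.351091 = 0.718469, proj(x) = scale * x
proj(x) = [-3.357549, 4.789458, 1.337143]
Step 3: Dot product.
a^T * proj(x) = -1*(-3.357549) + 1*4.789458 - 3*1.337143 = 4.1356


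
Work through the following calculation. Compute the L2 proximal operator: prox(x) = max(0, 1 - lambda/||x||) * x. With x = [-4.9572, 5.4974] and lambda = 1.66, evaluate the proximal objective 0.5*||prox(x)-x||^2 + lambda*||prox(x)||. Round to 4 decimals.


Step 1: Compute ||x||.
||x|| = 7.4024
Step 2: Compute scaling factor.
scale = max(0, 1 - 1.66/7.4024) = 0.7757
Step 3: prox(x) = [-3.8455, 4.2646]
||prox(x)|| = 5.7424
Step 4: Proximal objective.
0.5*||prox-x||^2 = 1.3778
lambda*||prox|| = 9.5324
Total = 10.9102


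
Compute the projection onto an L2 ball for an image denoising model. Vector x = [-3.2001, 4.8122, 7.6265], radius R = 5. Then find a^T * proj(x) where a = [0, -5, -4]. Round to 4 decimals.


Step 1: Compute ||x|| (intermediates to 6 decimals).
||x|| = sqrt((-3.2001)^2 + 4.8122^2 + 7.6265^2) = 9.568773
Step 2: Project.
Since ||x|| > R, scale = R/||x|| = 5/9.568773 = 0.522533, proj(x) = scale * x
proj(x) = [-1.672158, 2.514533, 3.985098]
Step 3: Dot product.
a^T * proj(x) = 0*(-1.672158) - 5*2.514533 - 4*3.985098 = -28.5131


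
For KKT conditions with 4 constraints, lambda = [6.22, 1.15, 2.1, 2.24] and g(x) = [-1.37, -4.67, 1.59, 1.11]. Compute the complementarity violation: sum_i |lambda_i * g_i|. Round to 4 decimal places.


KKT complementary slackness check:
lambda_1 * g_1 = 6.22 * -1.37 = -8.5214
lambda_2 * g_2 = 1.15 * -4.67 = -5.3705
lambda_3 * g_3 = 2.1 * 1.59 = 3.339
lambda_4 * g_4 = 2.24 * 1.11 = 2.4864
Total violation = 8.5214 + 5.3705 + 3.339 + 2.4864 = 19.7173


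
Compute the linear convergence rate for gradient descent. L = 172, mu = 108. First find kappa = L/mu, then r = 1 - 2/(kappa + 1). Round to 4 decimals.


Step 1: Compute the condition number.
kappa = L/mu = 172/108 = 1.5926
Step 2: Compute the convergence rate.
r = 1 - 2/(kappa + 1) = 1 - 2*mu/(L + mu) = (L - mu)/(L + mu) = 64/280 = 0.2286


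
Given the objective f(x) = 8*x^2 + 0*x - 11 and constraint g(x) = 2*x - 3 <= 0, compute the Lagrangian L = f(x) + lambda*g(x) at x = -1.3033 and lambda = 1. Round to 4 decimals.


Step 1: Evaluate f(x).
f(-1.3033) = 8*(-1.3033)^2 + 0*(-1.3033) - 11 = 2.5887
Step 2: Evaluate g(x).
g(-1.3033) = 2*-1.3033 - 3 = -5.6066
Step 3: Compute Lagrangian.
L = 2.5887 + 1*-5.6066 = -3.0179


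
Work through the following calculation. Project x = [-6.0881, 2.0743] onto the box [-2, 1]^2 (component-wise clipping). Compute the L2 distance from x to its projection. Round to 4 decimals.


Project each component onto [-2, 1].
clip(-6.0881) = -2.0, clip(2.0743) = 1.0
Projection = [-2.0, 1.0]
Squared diffs: [16.7126, 1.1541]
Distance = sqrt(17.8667) = 4.2269


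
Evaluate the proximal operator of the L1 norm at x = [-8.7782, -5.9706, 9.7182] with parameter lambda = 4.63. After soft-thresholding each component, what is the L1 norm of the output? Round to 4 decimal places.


Soft-thresholding with lambda = 4.63:
prox(-8.7782) = sign(-8.7782)*max(|-8.7782| - 4.63, 0) = -4.1482
prox(-5.9706) = sign(-5.9706)*max(|-5.9706| - 4.63, 0) = -1.3406
prox(9.7182) = sign(9.7182)*max(|9.7182| - 4.63, 0) = 5.0882
prox(x) = [-4.1482, -1.3406, 5.0882]
||prox(x)||_1 = 4.1482 + 1.3406 + 5.0882 = 10.577


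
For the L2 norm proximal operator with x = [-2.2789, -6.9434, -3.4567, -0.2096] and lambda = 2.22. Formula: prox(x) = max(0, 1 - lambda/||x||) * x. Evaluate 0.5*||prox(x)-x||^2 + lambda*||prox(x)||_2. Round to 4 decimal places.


Step 1: Compute ||x||.
||x|| = 8.0868
Step 2: Compute scaling factor.
scale = max(0, 1 - 2.22/8.0868) = 0.7255
Step 3: prox(x) = [-1.6533, -5.0373, -2.5078, -0.1521]
||prox(x)|| = 5.8668
Step 4: Proximal objective.
0.5*||prox-x||^2 = 2.4642
lambda*||prox|| = 13.0243
Total = 15.4886


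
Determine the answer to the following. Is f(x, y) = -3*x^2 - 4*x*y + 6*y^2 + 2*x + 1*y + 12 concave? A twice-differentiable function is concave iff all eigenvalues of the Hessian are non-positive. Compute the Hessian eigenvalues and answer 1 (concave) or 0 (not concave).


The Hessian of f(x,y) = -3*x^2 - 4*x*y + 6*y^2 + 2*x + 1*y + 12 is:
H = [[-6, -4], [-4, 12]]
Trace = -6 + 12 = 6
Determinant = -6*12 - (-4)^2 = -88
Discriminant = (6)^2 - 4*-88 = 388.0
Eigenvalues: lambda_1 = -6.8489, lambda_2 = 12.8489
The function is not concave.

0


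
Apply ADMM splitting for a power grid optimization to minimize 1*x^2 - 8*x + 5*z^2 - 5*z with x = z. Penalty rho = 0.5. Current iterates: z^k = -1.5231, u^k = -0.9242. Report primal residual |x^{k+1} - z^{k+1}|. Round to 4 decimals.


ADMM iteration with rho = 0.5, z^k = -1.5231, u^k = -0.9242
Step 1: x-update.
Minimize 1*x^2 - 8*x + (0.5/2)*(x + 1.5231 - 0.9242)^2
FOC: (2*1 + 0.5)*x = 8 + 0.5*(-1.5231 + 0.9242)
x^{k+1} = 3.0802
Step 2: z-update.
Minimize 5*z^2 - 5*z + (0.5/2)*(3.0802 - z - 0.9242)^2
FOC: (2*5 + 0.5)*z = 5 + 0.5*(3.0802 - 0.9242)
z^{k+1} = 0.5789
Step 3: u-update.
u^{k+1} = -0.9242 + 3.0802 - 0.5789 = 1.5772
Step 4: Primal residual = |3.0802 - 0.5789| = 2.5014


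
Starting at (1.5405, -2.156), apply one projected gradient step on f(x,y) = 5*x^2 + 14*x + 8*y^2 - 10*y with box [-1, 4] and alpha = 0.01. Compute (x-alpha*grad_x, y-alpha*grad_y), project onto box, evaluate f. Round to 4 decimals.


Step 1: Compute gradient at (1.5405, -2.156).
grad_x = 2*5*1.5405 + 14 = 29.405
grad_y = 2*8*-2.156 - 10 = -44.496
Step 2: Gradient step.
x_raw = 1.5405 - 0.01*29.405 = 1.2465
y_raw = -2.156 - 0.01*-44.496 = -1.711
Step 3: Project onto [-1, 4].
x_proj = clip(1.2465) = 1.2465
y_proj = clip(-1.711) = -1.0
Step 4: Evaluate f.
f(1.2465, -1.0) = 43.2185


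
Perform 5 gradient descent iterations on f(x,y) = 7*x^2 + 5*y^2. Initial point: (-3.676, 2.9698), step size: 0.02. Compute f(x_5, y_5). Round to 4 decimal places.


Gradient descent on f(x,y) = 7*x^2 + 5*y^2.
Starting point: (-3.676, 2.9698), alpha = 0.02
Step 1: grad_x = 2*7*-3.676 = -51.464, grad_y = 2*5*2.9698 = 29.698
  x_1 = -3.676 - 0.02*-51.464 = -2.6467
  y_1 = 2.9698 - 0.02*29.698 = 2.3758
Step 2: grad_x = 2*7*-2.6467 = -37.0541, grad_y = 2*5*2.3758 = 23.7584
  x_2 = -2.6467 - 0.02*-37.0541 = -1.9056
  y_2 = 2.3758 - 0.02*23.7584 = 1.9007
Step 3: grad_x = 2*7*-1.9056 = -26.6789, grad_y = 2*5*1.9007 = 19.0067
  x_3 = -1.9056 - 0.02*-26.6789 = -1.3721
  y_3 = 1.9007 - 0.02*19.0067 = 1.5205
Step 4: grad_x = 2*7*-1.3721 = -19.2088, grad_y = 2*5*1.5205 = 15.2054
  x_4 = -1.3721 - 0.02*-19.2088 = -0.9879
  y_4 = 1.5205 - 0.02*15.2054 = 1.2164
Step 5: grad_x = 2*7*-0.9879 = -13.8304, grad_y = 2*5*1.2164 = 12.1643
  x_5 = -0.9879 - 0.02*-13.8304 = -0.7113
  y_5 = 1.2164 - 0.02*12.1643 = 0.9731
f(-0.7113, 0.9731) = 7*(-0.7113)^2 + 5*0.9731^2 = 8.2764


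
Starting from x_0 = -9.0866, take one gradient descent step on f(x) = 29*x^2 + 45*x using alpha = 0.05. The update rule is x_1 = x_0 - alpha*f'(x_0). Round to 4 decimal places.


We compute the gradient at x_0 and apply the update.
f'(x) = 58*x + 45
f'(-9.0866) = 58*-9.0866 + 45 = -482.0228
x_1 = -9.0866 - 0.05*-482.0228 = 15.0145


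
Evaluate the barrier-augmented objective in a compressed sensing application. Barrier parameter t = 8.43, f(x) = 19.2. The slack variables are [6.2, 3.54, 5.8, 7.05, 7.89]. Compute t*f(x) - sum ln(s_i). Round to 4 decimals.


Step 1: Compute log-barrier.
ln values: [1.8245, 1.2641, 1.7579, 1.953, 2.0656]
phi = -(1.8245 + 1.2641 + 1.7579 + 1.953 + 2.0656) = -8.8652
Step 2: Compute augmented objective.
t*f(x) = 8.43*19.2 = 161.856
Total = 161.856 - 8.8652 = 152.9908


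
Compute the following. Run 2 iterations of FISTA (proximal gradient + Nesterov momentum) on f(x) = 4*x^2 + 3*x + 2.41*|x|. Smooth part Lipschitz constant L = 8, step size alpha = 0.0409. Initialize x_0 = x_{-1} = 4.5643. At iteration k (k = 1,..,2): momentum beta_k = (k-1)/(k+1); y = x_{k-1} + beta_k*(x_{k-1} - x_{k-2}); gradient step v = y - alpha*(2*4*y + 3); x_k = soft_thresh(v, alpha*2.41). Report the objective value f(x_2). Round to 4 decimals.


FISTA on f(x) = 4*x^2 + 3*x + 2.41*|x|
L = 8, alpha = 0.0409
Iteration 1: beta = 0.0, y = 4.5643 + 0.0*(4.5643 - 4.5643) = 4.5643
  grad(y) = 39.5144, v = y - alpha*grad = 2.9482
  prox(v) = soft_thresh(2.9482, 0.0986) = 2.8496
Iteration 2: beta = 0.3333, y = 2.8496 + 0.3333*(2.8496 - 4.5643) = 2.278
  grad(y) = 21.2242, v = y - alpha*grad = 1.41
  prox(v) = soft_thresh(1.41, 0.0986) = 1.3114
f(x_2) = 4*1.3114^2 + 3*1.3114 + 2.41*|1.3114| = 13.9735


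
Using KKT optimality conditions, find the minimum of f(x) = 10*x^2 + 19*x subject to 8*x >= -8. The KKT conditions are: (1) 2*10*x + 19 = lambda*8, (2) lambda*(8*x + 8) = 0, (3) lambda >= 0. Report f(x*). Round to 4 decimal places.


Step 1: Try lambda = 0 (constraint inactive).
Stationarity: 2*10*x + 19 = 0
x* = -19/(2*10) = -0.95
Check constraint: 8*-0.95 = -7.6 >= -8 -- satisfied.
Step 2: Compute optimal value.
f(x*) = 10*(-0.95)^2 + 19*(-0.95) = -9.025


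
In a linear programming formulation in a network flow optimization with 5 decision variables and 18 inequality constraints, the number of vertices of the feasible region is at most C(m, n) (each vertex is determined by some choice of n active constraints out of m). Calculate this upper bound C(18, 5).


Each vertex corresponds to some choice of n active constraints out of m, so the number of vertices is at most C(m, n) = m! / (n!(m-n)!).
m = 18, n = 5
Numerator: 18 * 17 * 16 * 15 * 14
Denominator: 5! = 120
C(18, 5) = 8568


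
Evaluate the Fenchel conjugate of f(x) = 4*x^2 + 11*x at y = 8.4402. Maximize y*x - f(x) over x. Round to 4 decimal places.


f*(y) = sup_x {y*x - a*x^2 - b*x} = sup_x {(y-b)*x - a*x^2}
FOC: (y - b) - 2a*x = 0 => x* = (y - b)/(2a)
x* = (8.4402 - 11)/(2*4) = -0.32
f*(8.4402) = (y-b)^2/(4a) = (8.4402 - 11)^2/(4*4)
= 6.5526/16 = 0.4095


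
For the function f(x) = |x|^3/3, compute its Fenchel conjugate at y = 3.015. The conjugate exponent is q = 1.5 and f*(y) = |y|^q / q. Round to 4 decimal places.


The conjugate exponent q satisfies 1/p + 1/q = 1.
p = 3, so q = 3/(3 - 1) = 1.5
|y|^q = 3.015^1.5 = 5.2352
f*(3.015) = 5.2352 / 1.5 = 3.4901


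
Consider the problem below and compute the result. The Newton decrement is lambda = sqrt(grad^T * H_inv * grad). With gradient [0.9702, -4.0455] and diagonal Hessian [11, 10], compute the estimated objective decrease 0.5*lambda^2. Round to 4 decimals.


Step 1: H is diagonal, so H^(-1) * g = [0.0882, -0.4046].
Step 2: g^T H^(-1) g = sum_i g_i^2 / H_ii
  = (0.9702)^2/11 + (-4.0455)^2/10
  = 0.0856 + 1.6366 = 1.7222
Step 3: Objective decrease = 0.5 * g^T H^(-1) g = 0.8611


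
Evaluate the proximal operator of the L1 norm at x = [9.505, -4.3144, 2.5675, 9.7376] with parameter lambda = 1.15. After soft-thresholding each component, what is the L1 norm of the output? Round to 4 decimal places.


Soft-thresholding with lambda = 1.15:
prox(9.505) = sign(9.505)*max(|9.505| - 1.15, 0) = 8.355
prox(-4.3144) = sign(-4.3144)*max(|-4.3144| - 1.15, 0) = -3.1644
prox(2.5675) = sign(2.5675)*max(|2.5675| - 1.15, 0) = 1.4175
prox(9.7376) = sign(9.7376)*max(|9.7376| - 1.15, 0) = 8.5876
prox(x) = [8.355, -3.1644, 1.4175, 8.5876]
||prox(x)||_1 = 8.355 + 3.1644 + 1.4175 + 8.5876 = 21.5245


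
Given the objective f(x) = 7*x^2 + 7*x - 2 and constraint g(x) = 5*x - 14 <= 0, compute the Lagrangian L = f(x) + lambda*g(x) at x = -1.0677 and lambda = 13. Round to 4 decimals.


Step 1: Evaluate f(x).
f(-1.0677) = 7*(-1.0677)^2 + 7*(-1.0677) - 2 = -1.494
Step 2: Evaluate g(x).
g(-1.0677) = 5*-1.0677 - 14 = -19.3385
Step 3: Compute Lagrangian.
L = -1.494 + 13*-19.3385 = -252.8945


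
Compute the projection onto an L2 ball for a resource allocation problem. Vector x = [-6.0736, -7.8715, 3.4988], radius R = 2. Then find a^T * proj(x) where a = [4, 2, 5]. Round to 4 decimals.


Step 1: Compute ||x|| (intermediates to 6 decimals).
||x|| = sqrt((-6.0736)^2 + (-7.8715)^2 + 3.4988^2) = 10.539959
Step 2: Project.
Since ||x|| > R, scale = R/||x|| = 2/10.539959 = 0.189754, proj(x) = scale * x
proj(x) = [-1.15249, -1.493649, 0.663911]
Step 3: Dot product.
a^T * proj(x) = 4*(-1.15249) + 2*(-1.493649) + 5*0.663911 = -4.2777


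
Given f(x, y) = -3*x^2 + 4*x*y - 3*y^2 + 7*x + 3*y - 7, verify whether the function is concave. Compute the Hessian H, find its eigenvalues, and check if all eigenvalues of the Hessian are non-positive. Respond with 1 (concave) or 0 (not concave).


The Hessian of f(x,y) = -3*x^2 + 4*x*y - 3*y^2 + 7*x + 3*y - 7 is:
H = [[-6, 4], [4, -6]]
Trace = -6 - 6 = -12
Determinant = -6*-6 - (4)^2 = 20
Discriminant = (-12)^2 - 4*20 = 64.0
Eigenvalues: lambda_1 = -10.0, lambda_2 = -2.0
The function is concave.

1


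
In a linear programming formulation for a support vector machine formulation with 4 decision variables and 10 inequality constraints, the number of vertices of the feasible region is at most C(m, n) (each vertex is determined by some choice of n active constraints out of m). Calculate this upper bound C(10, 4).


Each vertex corresponds to some choice of n active constraints out of m, so the number of vertices is at most C(m, n) = m! / (n!(m-n)!).
m = 10, n = 4
Numerator: 10 * 9 * 8 * 7
Denominator: 4! = 24
C(10, 4) = 210


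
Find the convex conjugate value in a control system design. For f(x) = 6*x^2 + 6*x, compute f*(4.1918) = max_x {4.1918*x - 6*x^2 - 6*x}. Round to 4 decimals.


f*(y) = sup_x {y*x - a*x^2 - b*x} = sup_x {(y-b)*x - a*x^2}
FOC: (y - b) - 2a*x = 0 => x* = (y - b)/(2a)
x* = (4.1918 - 6)/(2*6) = -0.1507
f*(4.1918) = (y-b)^2/(4a) = (4.1918 - 6)^2/(4*6)
= 3.2696/24 = 0.1362


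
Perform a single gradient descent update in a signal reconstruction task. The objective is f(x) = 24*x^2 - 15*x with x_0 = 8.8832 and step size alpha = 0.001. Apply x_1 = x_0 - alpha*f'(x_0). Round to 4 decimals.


We compute the gradient at x_0 and apply the update.
f'(x) = 48*x - 15
f'(8.8832) = 48*8.8832 - 15 = 411.3936
x_1 = 8.8832 - 0.001*411.3936 = 8.4718
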